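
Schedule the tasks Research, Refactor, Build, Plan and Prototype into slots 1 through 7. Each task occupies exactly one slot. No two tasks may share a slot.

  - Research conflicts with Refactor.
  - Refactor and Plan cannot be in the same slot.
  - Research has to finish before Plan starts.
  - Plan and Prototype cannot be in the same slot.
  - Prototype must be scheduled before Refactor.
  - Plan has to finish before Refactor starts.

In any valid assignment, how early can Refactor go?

Precedence pushes Refactor to at least 3.
Refactor at 4 is achievable: Plan=2; Refactor=4; Research=1; Prototype=3; Build=5.
Nothing earlier works — the conflict and capacity constraints rule out every slot before 4.

4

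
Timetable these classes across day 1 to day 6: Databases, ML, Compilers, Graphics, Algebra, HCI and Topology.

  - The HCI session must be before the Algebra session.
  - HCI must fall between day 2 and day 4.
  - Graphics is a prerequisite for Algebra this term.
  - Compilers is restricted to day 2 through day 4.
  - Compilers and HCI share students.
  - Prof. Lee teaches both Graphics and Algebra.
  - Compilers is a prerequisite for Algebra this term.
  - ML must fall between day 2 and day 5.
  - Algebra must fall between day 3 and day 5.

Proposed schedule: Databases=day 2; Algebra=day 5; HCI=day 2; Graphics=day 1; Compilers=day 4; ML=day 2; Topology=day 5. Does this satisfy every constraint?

Yes, all constraints hold

Graphics is a prerequisite for Algebra this term — holds.
Compilers and HCI share students — holds.
Compilers is a prerequisite for Algebra this term — holds.
Algebra must fall between day 3 and day 5 — holds.
Compilers is restricted to day 2 through day 4 — holds.
HCI must fall between day 2 and day 4 — holds.
The HCI session must be before the Algebra session — holds.
Prof. Lee teaches both Graphics and Algebra — holds.
ML must fall between day 2 and day 5 — holds.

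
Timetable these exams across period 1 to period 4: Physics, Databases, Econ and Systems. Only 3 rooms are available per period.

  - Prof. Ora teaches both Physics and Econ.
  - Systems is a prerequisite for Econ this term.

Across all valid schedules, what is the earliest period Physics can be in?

Physics at period 1 is achievable: Econ in period 2; Systems in period 1; Physics in period 1; Databases in period 1.

period 1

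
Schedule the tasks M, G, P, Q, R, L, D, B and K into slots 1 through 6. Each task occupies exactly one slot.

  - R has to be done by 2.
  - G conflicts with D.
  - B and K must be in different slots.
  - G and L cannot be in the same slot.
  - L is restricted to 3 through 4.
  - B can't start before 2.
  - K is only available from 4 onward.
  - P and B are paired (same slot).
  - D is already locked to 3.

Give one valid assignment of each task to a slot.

Q -> 1; D -> 3; B -> 2; K -> 4; P -> 2; M -> 1; L -> 3; R -> 1; G -> 1

Checking: G(1) != D(3); B(2) != K(4); G(1) != L(3); P = B = 2; D=3 in [3,3]; K=4 in [4,6]; R=1 in [1,2]; B=2 in [2,6]; L=3 in [3,4].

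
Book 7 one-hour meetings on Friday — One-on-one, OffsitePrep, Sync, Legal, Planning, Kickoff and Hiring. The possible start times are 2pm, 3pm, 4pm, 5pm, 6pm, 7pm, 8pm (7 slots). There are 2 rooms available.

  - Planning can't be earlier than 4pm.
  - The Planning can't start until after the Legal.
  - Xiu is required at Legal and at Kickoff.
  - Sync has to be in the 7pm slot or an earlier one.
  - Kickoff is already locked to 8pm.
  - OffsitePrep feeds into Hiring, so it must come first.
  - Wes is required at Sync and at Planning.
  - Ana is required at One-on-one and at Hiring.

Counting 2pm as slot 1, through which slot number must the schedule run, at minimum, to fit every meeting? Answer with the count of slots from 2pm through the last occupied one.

The precedence chain requires at least 2 distinct slots.
With at most 2 per slot and 7 meetings, at least 4 slots are needed.
Kickoff can't be placed before 8pm — that is slot 7 counting from 2pm — so the schedule must run through at least 7 slots.
7 works (last occupied slot: 8pm): for example OffsitePrep in 2pm, One-on-one in 4pm, Planning in 4pm, Hiring in 3pm, Legal in 3pm, Kickoff in 8pm, Sync in 2pm.

7 slots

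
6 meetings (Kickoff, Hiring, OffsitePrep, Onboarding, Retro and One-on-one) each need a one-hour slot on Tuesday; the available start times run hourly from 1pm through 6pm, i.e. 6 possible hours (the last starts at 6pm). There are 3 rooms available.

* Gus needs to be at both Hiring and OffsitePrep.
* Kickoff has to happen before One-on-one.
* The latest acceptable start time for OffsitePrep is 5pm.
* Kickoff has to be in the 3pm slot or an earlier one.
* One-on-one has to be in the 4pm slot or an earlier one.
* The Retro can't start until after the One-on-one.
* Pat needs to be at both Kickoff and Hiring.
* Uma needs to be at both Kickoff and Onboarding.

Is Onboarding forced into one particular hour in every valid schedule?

No

Onboarding can be 1pm (e.g. Onboarding -> 1pm, Retro -> 4pm, One-on-one -> 3pm, OffsitePrep -> 1pm, Kickoff -> 2pm, Hiring -> 3pm) or 2pm (e.g. Kickoff=1pm, One-on-one=2pm, Hiring=2pm, Onboarding=2pm, Retro=3pm, OffsitePrep=1pm).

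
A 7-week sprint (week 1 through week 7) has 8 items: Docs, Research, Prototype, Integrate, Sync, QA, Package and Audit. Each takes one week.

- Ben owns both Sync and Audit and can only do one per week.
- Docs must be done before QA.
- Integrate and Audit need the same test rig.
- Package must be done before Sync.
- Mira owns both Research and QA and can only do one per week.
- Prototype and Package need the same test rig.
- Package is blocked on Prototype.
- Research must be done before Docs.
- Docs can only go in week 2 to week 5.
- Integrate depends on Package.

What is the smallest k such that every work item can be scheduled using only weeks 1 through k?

The precedence chain requires at least 3 distinct weeks.
3 works (last occupied week: week 3): for example Sync -> week 3; QA -> week 3; Integrate -> week 3; Package -> week 2; Audit -> week 1; Docs -> week 2; Research -> week 1; Prototype -> week 1.

3 weeks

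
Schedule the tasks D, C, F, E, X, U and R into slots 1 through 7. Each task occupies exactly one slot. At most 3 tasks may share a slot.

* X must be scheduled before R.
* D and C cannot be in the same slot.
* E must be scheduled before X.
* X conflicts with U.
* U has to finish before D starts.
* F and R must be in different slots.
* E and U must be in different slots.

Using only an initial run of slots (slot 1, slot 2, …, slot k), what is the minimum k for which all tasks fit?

4 slots

The precedence chain requires at least 3 distinct slots.
With at most 3 per slot and 7 tasks, at least 3 slots are needed.
Could 3 slots be enough, i.e. nothing placed later than 3? No: R must come after X (at 1 or later) → {2, 3}; X must come before R (at 3 or earlier) → {1, 2}; D must come after U (at 1 or later) → {2, 3}; U must come before D (at 3 or earlier) → {1, 2}; X must come after E (at 1 or later) → {2}; E must come before X (at 2 or earlier) → {1}; U can't share with X (2) → {1}; U can't share with E (1) → nothing is left.
So 3 slots is not enough.
4 works (last occupied slot: 4): for example X in 2; U in 3; D in 4; F in 1; R in 3; E in 1; C in 1.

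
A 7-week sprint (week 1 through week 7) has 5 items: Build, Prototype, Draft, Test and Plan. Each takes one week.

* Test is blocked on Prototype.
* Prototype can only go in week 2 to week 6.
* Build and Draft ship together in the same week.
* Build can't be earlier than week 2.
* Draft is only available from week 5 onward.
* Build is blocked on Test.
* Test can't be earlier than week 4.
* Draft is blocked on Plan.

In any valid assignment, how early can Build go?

Build is available from week 2; precedence pushes Build to at least week 5.
Build at week 5 is achievable: Draft=week 5; Plan=week 1; Test=week 4; Build=week 5; Prototype=week 2.

week 5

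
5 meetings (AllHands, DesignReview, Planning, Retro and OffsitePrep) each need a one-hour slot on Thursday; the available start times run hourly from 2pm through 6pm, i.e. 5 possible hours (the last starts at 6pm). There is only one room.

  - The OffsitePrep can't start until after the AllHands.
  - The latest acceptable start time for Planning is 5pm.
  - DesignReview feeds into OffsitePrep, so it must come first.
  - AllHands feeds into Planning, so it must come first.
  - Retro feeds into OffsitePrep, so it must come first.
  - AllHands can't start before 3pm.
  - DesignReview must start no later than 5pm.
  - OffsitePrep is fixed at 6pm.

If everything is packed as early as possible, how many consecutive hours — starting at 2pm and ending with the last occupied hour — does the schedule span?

5 hours

The precedence chain requires at least 2 distinct hours.
With at most 1 per hour and 5 meetings, at least 5 hours are needed.
OffsitePrep can't be placed before 6pm — that is hour 5 counting from 2pm — so the schedule must run through at least 5 hours.
5 works (last occupied hour: 6pm): for example Planning -> 4pm; AllHands -> 3pm; DesignReview -> 2pm; Retro -> 5pm; OffsitePrep -> 6pm.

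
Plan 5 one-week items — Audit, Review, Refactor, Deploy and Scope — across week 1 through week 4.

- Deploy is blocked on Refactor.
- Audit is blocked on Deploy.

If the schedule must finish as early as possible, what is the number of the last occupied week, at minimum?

3

The precedence chain requires at least 3 distinct weeks.
3 works (last occupied week: week 3): for example Audit -> week 3; Scope -> week 1; Review -> week 1; Deploy -> week 2; Refactor -> week 1.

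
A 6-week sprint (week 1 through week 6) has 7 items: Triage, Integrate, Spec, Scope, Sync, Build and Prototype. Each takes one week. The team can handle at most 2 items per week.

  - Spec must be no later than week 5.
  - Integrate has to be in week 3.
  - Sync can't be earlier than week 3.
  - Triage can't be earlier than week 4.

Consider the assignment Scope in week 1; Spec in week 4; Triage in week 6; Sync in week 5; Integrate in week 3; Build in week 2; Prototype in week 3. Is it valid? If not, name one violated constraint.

The team can handle at most 2 items per week — holds.
Integrate has to be in week 3 — holds.
Sync can't be earlier than week 3 — holds.
Triage can't be earlier than week 4 — holds.
Spec must be no later than week 5 — holds.

Yes, all constraints hold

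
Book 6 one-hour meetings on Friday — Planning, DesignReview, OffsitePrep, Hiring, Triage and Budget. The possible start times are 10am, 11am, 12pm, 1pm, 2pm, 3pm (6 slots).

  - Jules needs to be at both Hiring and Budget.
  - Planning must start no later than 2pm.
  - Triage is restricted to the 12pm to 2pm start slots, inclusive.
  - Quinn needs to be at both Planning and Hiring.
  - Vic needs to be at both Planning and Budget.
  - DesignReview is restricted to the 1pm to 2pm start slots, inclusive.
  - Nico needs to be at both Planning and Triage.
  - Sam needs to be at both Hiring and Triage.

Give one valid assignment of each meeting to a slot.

Hiring=11am, Planning=10am, DesignReview=1pm, Budget=12pm, Triage=12pm, OffsitePrep=10am

Checking: Hiring(11am) != Budget(12pm); Planning(10am) != Hiring(11am); Planning(10am) != Budget(12pm); Hiring(11am) != Triage(12pm); Planning(10am) != Triage(12pm); DesignReview=1pm in [1pm,2pm]; Triage=12pm in [12pm,2pm]; Planning=10am in [10am,2pm].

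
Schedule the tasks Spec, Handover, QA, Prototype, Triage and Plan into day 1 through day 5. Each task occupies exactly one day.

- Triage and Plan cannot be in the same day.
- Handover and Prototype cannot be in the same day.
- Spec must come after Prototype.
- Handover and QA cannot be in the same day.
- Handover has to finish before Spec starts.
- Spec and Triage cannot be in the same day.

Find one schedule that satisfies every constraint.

Triage -> day 1; Spec -> day 3; Plan -> day 2; Prototype -> day 2; QA -> day 2; Handover -> day 1

Checking: Handover(day 1) before Spec(day 3); Prototype(day 2) before Spec(day 3); Triage(day 1) != Plan(day 2); Handover(day 1) != Prototype(day 2); Spec(day 3) != Triage(day 1); Handover(day 1) != QA(day 2).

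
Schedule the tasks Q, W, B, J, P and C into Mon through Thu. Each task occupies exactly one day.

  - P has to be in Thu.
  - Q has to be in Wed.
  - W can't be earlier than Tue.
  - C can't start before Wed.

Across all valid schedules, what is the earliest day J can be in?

J at Mon is achievable: P -> Thu; W -> Tue; Q -> Wed; J -> Mon; C -> Wed; B -> Mon.

Mon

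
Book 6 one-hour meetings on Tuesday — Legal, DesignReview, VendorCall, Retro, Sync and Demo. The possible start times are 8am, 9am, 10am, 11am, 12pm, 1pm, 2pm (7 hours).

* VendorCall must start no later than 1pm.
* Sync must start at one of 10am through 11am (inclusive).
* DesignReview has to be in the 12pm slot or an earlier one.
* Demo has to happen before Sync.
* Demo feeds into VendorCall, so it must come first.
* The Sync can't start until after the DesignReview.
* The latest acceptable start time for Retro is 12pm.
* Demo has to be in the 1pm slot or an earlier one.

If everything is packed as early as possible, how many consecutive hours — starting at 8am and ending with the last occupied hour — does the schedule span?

The precedence chain requires at least 2 distinct hours.
Sync can't be placed before 10am — that is hour 3 counting from 8am — so the schedule must run through at least 3 hours.
3 works (last occupied hour: 10am): for example Legal=8am; DesignReview=8am; Retro=8am; VendorCall=9am; Sync=10am; Demo=8am.

3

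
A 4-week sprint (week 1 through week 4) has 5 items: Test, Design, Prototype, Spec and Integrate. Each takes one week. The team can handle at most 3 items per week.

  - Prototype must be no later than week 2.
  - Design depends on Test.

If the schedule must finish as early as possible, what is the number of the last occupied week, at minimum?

2

The precedence chain requires at least 2 distinct weeks.
With at most 3 per week and 5 tasks, at least 2 weeks are needed.
2 works (last occupied week: week 2): for example Prototype=week 1, Integrate=week 2, Design=week 2, Test=week 1, Spec=week 1.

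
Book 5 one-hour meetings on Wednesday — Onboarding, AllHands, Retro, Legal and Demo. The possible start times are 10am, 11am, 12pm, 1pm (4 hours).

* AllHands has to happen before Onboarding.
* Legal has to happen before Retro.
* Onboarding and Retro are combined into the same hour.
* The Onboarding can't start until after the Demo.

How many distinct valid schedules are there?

36

Splitting on Onboarding: it can be 11am (1), 12pm (8), 1pm (27). Listing each branch's schedules as (AllHands, Retro, Legal, Demo):
Onboarding=11am: (10am,11am,10am,10am) — 1.
Onboarding=12pm: (10am,12pm,10am,10am) (10am,12pm,10am,11am) (10am,12pm,11am,10am) (10am,12pm,11am,11am) (11am,12pm,10am,10am) (11am,12pm,10am,11am) (11am,12pm,11am,10am) (11am,12pm,11am,11am) — 8.
Onboarding=1pm: (10am,1pm,10am,10am) (10am,1pm,10am,11am) (10am,1pm,10am,12pm) (10am,1pm,11am,10am) (10am,1pm,11am,11am) (10am,1pm,11am,12pm) (10am,1pm,12pm,10am) (10am,1pm,12pm,11am) (10am,1pm,12pm,12pm) (11am,1pm,10am,10am) (11am,1pm,10am,11am) (11am,1pm,10am,12pm) (11am,1pm,11am,10am) (11am,1pm,11am,11am) (11am,1pm,11am,12pm) (11am,1pm,12pm,10am) (11am,1pm,12pm,11am) (11am,1pm,12pm,12pm) (12pm,1pm,10am,10am) (12pm,1pm,10am,11am) (12pm,1pm,10am,12pm) (12pm,1pm,11am,10am) (12pm,1pm,11am,11am) (12pm,1pm,11am,12pm) (12pm,1pm,12pm,10am) (12pm,1pm,12pm,11am) (12pm,1pm,12pm,12pm) — 27.
Summing: 1 + 8 + 27 = 36.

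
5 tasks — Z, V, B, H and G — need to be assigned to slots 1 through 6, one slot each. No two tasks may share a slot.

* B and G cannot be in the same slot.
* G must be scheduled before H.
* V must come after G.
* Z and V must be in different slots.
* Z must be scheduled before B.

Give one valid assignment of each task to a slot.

Z in 2, G in 1, B in 4, H in 5, V in 3

Checking: G(1) before V(3); G(1) before H(5); Z(2) before B(4); B(4) != G(1); Z(2) != V(3); max 1 per slot (cap 1).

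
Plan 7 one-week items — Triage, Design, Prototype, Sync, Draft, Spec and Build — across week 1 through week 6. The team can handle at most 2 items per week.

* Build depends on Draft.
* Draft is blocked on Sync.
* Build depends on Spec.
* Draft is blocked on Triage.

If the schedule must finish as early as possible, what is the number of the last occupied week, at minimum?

The precedence chain requires at least 3 distinct weeks.
With at most 2 per week and 7 tasks, at least 4 weeks are needed.
4 works (last occupied week: week 4): for example Draft in week 2; Prototype in week 4; Triage in week 1; Build in week 3; Design in week 3; Sync in week 1; Spec in week 2.

4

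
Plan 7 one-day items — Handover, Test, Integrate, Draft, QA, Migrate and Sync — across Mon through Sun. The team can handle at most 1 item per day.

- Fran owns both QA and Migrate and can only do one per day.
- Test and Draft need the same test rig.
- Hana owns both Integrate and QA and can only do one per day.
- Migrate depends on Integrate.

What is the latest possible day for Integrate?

Downstream work caps Integrate at Sat.
Integrate at Sat is achievable: Handover=Mon, Integrate=Sat, Draft=Wed, Test=Tue, Sync=Fri, Migrate=Sun, QA=Thu.

Sat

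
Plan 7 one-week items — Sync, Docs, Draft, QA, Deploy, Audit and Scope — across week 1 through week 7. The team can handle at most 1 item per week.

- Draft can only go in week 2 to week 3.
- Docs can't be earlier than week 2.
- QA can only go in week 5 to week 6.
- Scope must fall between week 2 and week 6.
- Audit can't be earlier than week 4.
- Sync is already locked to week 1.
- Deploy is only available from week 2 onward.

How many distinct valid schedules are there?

Splitting on Draft: it can be week 2 (28), week 3 (28). Listing each branch's schedules as (Sync, Docs, QA, Deploy, Audit, Scope) by week number:
Draft=week 2: (1,3,5,4,7,6) (1,3,5,6,7,4) (1,3,5,7,4,6) (1,3,5,7,6,4) (1,3,6,4,7,5) (1,3,6,5,7,4) (1,3,6,7,4,5) (1,3,6,7,5,4) (1,4,5,3,7,6) (1,4,5,6,7,3) (1,4,5,7,6,3) (1,4,6,3,7,5) (1,4,6,5,7,3) (1,4,6,7,5,3) (1,5,6,3,7,4) (1,5,6,4,7,3) (1,5,6,7,4,3) (1,6,5,3,7,4) (1,6,5,4,7,3) (1,6,5,7,4,3) (1,7,5,3,4,6) (1,7,5,3,6,4) (1,7,5,4,6,3) (1,7,5,6,4,3) (1,7,6,3,4,5) (1,7,6,3,5,4) (1,7,6,4,5,3) (1,7,6,5,4,3) — 28.
Draft=week 3: (1,2,5,4,7,6) (1,2,5,6,7,4) (1,2,5,7,4,6) (1,2,5,7,6,4) (1,2,6,4,7,5) (1,2,6,5,7,4) (1,2,6,7,4,5) (1,2,6,7,5,4) (1,4,5,2,7,6) (1,4,5,6,7,2) (1,4,5,7,6,2) (1,4,6,2,7,5) (1,4,6,5,7,2) (1,4,6,7,5,2) (1,5,6,2,7,4) (1,5,6,4,7,2) (1,5,6,7,4,2) (1,6,5,2,7,4) (1,6,5,4,7,2) (1,6,5,7,4,2) (1,7,5,2,4,6) (1,7,5,2,6,4) (1,7,5,4,6,2) (1,7,5,6,4,2) (1,7,6,2,4,5) (1,7,6,2,5,4) (1,7,6,4,5,2) (1,7,6,5,4,2) — 28.
Summing: 28 + 28 = 56.

56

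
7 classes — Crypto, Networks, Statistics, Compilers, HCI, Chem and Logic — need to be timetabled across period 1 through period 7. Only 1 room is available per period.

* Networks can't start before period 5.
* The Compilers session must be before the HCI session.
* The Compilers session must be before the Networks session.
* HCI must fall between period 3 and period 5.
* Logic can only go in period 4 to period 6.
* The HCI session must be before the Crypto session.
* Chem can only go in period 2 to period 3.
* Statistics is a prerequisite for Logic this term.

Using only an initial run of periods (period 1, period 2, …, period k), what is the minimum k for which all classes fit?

The precedence chain requires at least 3 distinct periods.
With at most 1 per period and 7 classes, at least 7 periods are needed.
Networks can't be placed before period 5, so the schedule must run through at least period 5.
7 works (last occupied period: period 7): for example Logic in period 6; Statistics in period 4; HCI in period 3; Chem in period 2; Networks in period 5; Compilers in period 1; Crypto in period 7.

7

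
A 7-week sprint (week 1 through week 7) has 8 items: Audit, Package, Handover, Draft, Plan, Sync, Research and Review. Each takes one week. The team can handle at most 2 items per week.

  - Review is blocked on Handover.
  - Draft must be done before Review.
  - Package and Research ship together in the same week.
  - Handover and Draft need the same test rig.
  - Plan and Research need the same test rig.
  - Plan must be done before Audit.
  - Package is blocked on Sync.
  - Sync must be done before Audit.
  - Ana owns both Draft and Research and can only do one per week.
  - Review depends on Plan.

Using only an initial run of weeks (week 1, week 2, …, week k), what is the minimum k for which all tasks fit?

The precedence chain requires at least 2 distinct weeks.
With at most 2 per week and 8 tasks, at least 4 weeks are needed.
4 works (last occupied week: week 4): for example Plan in week 1, Draft in week 2, Package in week 4, Sync in week 2, Audit in week 3, Research in week 4, Review in week 3, Handover in week 1.

4 weeks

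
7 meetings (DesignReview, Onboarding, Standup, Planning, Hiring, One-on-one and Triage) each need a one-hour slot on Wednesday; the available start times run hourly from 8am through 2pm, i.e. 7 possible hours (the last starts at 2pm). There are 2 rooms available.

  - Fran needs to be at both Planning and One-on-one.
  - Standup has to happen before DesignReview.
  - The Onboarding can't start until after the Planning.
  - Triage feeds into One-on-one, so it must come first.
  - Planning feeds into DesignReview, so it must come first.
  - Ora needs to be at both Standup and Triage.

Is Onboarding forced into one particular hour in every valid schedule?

Onboarding can be 9am (e.g. Triage in 10am, Hiring in 10am, Planning in 8am, One-on-one in 11am, Onboarding in 9am, Standup in 8am, DesignReview in 9am) or 10am (e.g. Standup in 8am; Triage in 9am; Hiring in 11am; Onboarding in 10am; DesignReview in 9am; Planning in 8am; One-on-one in 10am).

No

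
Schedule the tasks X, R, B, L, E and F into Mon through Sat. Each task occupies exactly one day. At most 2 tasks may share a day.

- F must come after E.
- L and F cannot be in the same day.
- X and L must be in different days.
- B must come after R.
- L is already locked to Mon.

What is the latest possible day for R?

Downstream work caps R at Fri.
R at Fri is achievable: R in Fri; L in Mon; X in Tue; E in Mon; B in Sat; F in Tue.

Fri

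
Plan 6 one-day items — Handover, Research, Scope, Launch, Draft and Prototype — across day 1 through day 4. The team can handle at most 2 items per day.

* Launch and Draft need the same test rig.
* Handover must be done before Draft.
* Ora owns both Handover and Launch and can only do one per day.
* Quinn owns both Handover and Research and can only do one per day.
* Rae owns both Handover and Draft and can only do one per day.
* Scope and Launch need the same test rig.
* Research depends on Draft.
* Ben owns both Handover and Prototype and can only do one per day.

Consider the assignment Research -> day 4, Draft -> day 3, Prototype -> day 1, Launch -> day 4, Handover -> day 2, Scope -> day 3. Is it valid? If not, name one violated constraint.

Yes

Quinn owns both Handover and Research and can only do one per day — holds.
Launch and Draft need the same test rig — holds.
The team can handle at most 2 items per day — holds.
Scope and Launch need the same test rig — holds.
Ora owns both Handover and Launch and can only do one per day — holds.
Ben owns both Handover and Prototype and can only do one per day — holds.
Rae owns both Handover and Draft and can only do one per day — holds.
Research depends on Draft — holds.
Handover must be done before Draft — holds.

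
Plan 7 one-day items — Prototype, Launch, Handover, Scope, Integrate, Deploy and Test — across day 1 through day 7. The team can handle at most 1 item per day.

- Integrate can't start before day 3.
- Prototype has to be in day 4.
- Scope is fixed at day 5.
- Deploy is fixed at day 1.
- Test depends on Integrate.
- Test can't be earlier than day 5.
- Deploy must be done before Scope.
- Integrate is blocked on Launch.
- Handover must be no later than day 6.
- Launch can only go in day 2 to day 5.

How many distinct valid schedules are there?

Enumerating: Deploy -> day 1; Scope -> day 5; Integrate -> day 3; Prototype -> day 4; Handover -> day 6; Test -> day 7; Launch -> day 2 | Scope -> day 5, Prototype -> day 4, Test -> day 7, Integrate -> day 6, Handover -> day 3, Deploy -> day 1, Launch -> day 2 | Handover -> day 2, Integrate -> day 6, Test -> day 7, Deploy -> day 1, Prototype -> day 4, Scope -> day 5, Launch -> day 3.

3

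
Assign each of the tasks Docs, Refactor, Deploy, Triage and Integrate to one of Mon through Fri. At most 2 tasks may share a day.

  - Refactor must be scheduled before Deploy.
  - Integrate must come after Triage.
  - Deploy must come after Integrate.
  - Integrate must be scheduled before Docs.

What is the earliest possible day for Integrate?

Precedence pushes Integrate to at least Tue; downstream work caps Integrate at Thu.
Integrate at Tue is achievable: Triage -> Mon; Integrate -> Tue; Docs -> Wed; Deploy -> Wed; Refactor -> Mon.

Tue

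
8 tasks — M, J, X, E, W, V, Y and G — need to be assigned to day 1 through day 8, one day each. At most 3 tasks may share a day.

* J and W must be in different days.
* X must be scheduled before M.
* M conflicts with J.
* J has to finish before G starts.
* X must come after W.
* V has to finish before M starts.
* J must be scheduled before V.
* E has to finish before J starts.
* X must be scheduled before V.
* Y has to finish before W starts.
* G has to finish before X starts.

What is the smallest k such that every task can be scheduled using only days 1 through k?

6

The precedence chain requires at least 6 distinct days.
With at most 3 per day and 8 tasks, at least 3 days are needed.
6 works (last occupied day: day 6): for example G=day 3, E=day 1, J=day 2, Y=day 1, V=day 5, W=day 3, M=day 6, X=day 4.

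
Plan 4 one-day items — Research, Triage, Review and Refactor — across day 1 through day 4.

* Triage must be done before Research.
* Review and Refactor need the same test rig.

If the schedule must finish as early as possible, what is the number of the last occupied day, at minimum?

2

The precedence chain requires at least 2 distinct days.
2 works (last occupied day: day 2): for example Review=day 1, Triage=day 1, Refactor=day 2, Research=day 2.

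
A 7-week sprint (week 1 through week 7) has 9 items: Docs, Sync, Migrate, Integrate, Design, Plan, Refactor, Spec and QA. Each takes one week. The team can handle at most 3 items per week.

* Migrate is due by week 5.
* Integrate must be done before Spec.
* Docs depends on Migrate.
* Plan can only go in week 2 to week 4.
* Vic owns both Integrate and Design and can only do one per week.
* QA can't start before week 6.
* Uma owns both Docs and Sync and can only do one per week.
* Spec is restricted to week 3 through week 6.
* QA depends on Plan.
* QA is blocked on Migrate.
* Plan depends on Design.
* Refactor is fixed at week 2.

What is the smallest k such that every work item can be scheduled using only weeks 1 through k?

The precedence chain requires at least 3 distinct weeks.
With at most 3 per week and 9 work items, at least 3 weeks are needed.
QA can't be placed before week 6, so the schedule must run through at least week 6.
6 works (last occupied week: week 6): for example Docs -> week 3; Integrate -> week 2; Sync -> week 1; Design -> week 1; Spec -> week 3; Refactor -> week 2; Plan -> week 2; QA -> week 6; Migrate -> week 1.

6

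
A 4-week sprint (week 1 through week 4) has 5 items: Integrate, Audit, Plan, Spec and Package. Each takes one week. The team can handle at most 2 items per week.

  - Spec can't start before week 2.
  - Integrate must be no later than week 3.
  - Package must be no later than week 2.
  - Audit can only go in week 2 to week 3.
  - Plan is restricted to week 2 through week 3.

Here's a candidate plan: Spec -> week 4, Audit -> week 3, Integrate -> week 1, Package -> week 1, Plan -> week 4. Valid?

Integrate must be no later than week 3 — holds.
The team can handle at most 2 items per week — holds.
Package must be no later than week 2 — holds.
Plan is restricted to week 2 through week 3 — violated.
Audit can only go in week 2 to week 3 — holds.
Spec can't start before week 2 — holds.

No — it violates: Plan is restricted to week 2 through week 3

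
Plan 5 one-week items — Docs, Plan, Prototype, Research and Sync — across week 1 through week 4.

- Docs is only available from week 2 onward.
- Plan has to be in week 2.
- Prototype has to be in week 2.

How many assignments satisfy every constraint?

Splitting on Docs: it can be week 2 (16), week 3 (16), week 4 (16). Listing each branch's schedules as (Plan, Prototype, Research, Sync) by week number:
Docs=week 2: (2,2,1,1) (2,2,1,2) (2,2,1,3) (2,2,1,4) (2,2,2,1) (2,2,2,2) (2,2,2,3) (2,2,2,4) (2,2,3,1) (2,2,3,2) (2,2,3,3) (2,2,3,4) (2,2,4,1) (2,2,4,2) (2,2,4,3) (2,2,4,4) — 16.
Docs=week 3: (2,2,1,1) (2,2,1,2) (2,2,1,3) (2,2,1,4) (2,2,2,1) (2,2,2,2) (2,2,2,3) (2,2,2,4) (2,2,3,1) (2,2,3,2) (2,2,3,3) (2,2,3,4) (2,2,4,1) (2,2,4,2) (2,2,4,3) (2,2,4,4) — 16.
Docs=week 4: (2,2,1,1) (2,2,1,2) (2,2,1,3) (2,2,1,4) (2,2,2,1) (2,2,2,2) (2,2,2,3) (2,2,2,4) (2,2,3,1) (2,2,3,2) (2,2,3,3) (2,2,3,4) (2,2,4,1) (2,2,4,2) (2,2,4,3) (2,2,4,4) — 16.
Summing: 16 + 16 + 16 = 48.

48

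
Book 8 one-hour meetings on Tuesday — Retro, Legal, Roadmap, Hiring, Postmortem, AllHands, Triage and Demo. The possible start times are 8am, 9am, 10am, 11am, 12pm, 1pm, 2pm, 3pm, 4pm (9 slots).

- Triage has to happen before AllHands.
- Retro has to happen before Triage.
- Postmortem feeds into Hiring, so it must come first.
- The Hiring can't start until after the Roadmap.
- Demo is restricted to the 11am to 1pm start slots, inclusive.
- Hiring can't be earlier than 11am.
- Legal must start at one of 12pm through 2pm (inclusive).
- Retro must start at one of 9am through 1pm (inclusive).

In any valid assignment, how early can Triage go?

Precedence pushes Triage to at least 10am; downstream work caps Triage at 3pm.
Triage at 10am is achievable: AllHands=11am, Roadmap=8am, Retro=9am, Legal=12pm, Demo=11am, Triage=10am, Postmortem=8am, Hiring=11am.

10am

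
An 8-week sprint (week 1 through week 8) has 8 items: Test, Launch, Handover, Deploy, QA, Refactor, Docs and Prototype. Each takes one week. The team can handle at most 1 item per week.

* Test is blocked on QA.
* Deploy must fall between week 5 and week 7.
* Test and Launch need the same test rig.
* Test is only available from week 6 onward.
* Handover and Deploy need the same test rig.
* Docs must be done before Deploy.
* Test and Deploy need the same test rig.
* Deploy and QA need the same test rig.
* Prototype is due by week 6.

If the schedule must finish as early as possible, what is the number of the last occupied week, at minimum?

week 8

The precedence chain requires at least 2 distinct weeks.
With at most 1 per week and 8 tasks, at least 8 weeks are needed.
Test can't be placed before week 6, so the schedule must run through at least week 6.
8 works (last occupied week: week 8): for example Handover -> week 7, Docs -> week 3, Refactor -> week 8, Prototype -> week 1, Test -> week 6, Deploy -> week 5, Launch -> week 4, QA -> week 2.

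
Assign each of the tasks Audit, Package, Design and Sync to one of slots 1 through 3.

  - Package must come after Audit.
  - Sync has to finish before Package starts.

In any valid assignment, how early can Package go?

2

Precedence pushes Package to at least 2.
Package at 2 is achievable: Audit in 1, Sync in 1, Design in 1, Package in 2.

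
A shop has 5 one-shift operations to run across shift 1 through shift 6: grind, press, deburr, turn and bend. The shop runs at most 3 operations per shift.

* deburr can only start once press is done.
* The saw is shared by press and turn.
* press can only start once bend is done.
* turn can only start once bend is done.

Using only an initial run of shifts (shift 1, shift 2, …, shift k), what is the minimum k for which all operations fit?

3 shifts

The precedence chain requires at least 3 distinct shifts.
With at most 3 per shift and 5 operations, at least 2 shifts are needed.
3 works (last occupied shift: shift 3): for example turn=shift 3; grind=shift 1; press=shift 2; bend=shift 1; deburr=shift 3.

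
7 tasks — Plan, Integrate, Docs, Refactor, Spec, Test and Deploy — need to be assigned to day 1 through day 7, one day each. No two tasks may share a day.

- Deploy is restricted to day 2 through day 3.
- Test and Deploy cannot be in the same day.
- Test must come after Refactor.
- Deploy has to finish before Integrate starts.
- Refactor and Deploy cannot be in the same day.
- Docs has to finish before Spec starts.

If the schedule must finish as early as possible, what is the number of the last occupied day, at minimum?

The precedence chain requires at least 2 distinct days.
With at most 1 per day and 7 tasks, at least 7 days are needed.
Propagating the time windows through the other constraints, Integrate can't land before day 3, so the schedule must run through at least day 3.
7 works (last occupied day: day 7): for example Docs -> day 1; Spec -> day 5; Plan -> day 7; Integrate -> day 3; Deploy -> day 2; Refactor -> day 4; Test -> day 6.

day 7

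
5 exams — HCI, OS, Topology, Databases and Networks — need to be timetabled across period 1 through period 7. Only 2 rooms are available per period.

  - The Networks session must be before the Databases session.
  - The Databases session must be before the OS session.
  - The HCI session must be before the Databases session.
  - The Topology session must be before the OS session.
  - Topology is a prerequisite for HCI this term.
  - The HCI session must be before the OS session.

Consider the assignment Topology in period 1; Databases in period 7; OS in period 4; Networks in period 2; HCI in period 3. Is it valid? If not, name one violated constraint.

The Topology session must be before the OS session — holds.
The Networks session must be before the Databases session — holds.
The HCI session must be before the OS session — holds.
The HCI session must be before the Databases session — holds.
Only 2 rooms are available per period — holds.
The Databases session must be before the OS session — violated.
Topology is a prerequisite for HCI this term — holds.

No — it violates: The Databases session must be before the OS session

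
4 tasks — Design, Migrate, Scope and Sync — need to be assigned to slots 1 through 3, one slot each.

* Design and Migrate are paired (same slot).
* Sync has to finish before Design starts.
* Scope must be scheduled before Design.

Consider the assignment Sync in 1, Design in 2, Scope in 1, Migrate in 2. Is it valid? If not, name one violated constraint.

Valid

Scope must be scheduled before Design — holds.
Sync has to finish before Design starts — holds.
Design and Migrate are paired (same slot) — holds.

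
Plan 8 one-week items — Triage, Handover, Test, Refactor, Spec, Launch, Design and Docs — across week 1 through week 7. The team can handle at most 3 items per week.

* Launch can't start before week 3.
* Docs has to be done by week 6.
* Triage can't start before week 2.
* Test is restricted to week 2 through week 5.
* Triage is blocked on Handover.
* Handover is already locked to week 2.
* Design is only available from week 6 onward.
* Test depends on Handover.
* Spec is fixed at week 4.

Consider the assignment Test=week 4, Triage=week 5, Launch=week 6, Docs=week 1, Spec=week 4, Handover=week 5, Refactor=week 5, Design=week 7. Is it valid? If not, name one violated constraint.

Triage can't start before week 2 — holds.
Launch can't start before week 3 — holds.
Test is restricted to week 2 through week 5 — holds.
Triage is blocked on Handover — violated.
The team can handle at most 3 items per week — holds.
Handover is already locked to week 2 — violated.
Design is only available from week 6 onward — holds.
Docs has to be done by week 6 — holds.
Test depends on Handover — violated.
Spec is fixed at week 4 — holds.

Invalid. Handover is already locked to week 2.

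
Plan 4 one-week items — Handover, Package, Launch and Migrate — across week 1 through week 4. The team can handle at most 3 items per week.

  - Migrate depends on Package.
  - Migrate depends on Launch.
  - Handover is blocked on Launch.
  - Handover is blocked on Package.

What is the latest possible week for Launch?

Downstream work caps Launch at week 3.
Launch at week 3 is achievable: Package -> week 1, Launch -> week 3, Handover -> week 4, Migrate -> week 4.

week 3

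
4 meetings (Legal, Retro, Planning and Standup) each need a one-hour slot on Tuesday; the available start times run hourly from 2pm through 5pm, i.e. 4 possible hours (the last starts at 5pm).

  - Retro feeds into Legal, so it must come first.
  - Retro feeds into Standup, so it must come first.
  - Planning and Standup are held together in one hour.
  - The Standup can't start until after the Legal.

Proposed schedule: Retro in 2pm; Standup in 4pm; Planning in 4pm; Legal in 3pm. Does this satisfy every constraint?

Yes

Retro feeds into Standup, so it must come first — holds.
The Standup can't start until after the Legal — holds.
Retro feeds into Legal, so it must come first — holds.
Planning and Standup are held together in one hour — holds.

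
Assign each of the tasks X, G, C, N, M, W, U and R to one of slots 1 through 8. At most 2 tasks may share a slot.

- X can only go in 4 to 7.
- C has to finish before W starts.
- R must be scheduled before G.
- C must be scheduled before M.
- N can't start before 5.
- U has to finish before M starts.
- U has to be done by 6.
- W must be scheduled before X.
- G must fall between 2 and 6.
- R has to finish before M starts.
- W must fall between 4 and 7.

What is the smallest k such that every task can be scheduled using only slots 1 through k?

5 slots

The precedence chain requires at least 3 distinct slots.
With at most 2 per slot and 8 tasks, at least 4 slots are needed.
N can't be placed before 5, so the schedule must run through at least slot 5.
5 works (last occupied slot: 5): for example C -> 1; X -> 5; R -> 1; M -> 3; U -> 2; N -> 5; G -> 2; W -> 4.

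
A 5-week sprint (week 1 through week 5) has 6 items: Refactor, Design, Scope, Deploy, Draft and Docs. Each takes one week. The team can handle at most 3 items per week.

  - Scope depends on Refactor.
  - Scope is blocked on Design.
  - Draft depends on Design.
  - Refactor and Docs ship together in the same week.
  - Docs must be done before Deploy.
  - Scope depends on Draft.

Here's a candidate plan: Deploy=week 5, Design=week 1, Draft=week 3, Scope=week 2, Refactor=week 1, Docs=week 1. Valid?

No. Scope depends on Draft is not satisfied.

Scope depends on Refactor — holds.
Docs must be done before Deploy — holds.
The team can handle at most 3 items per week — holds.
Scope depends on Draft — violated.
Draft depends on Design — holds.
Scope is blocked on Design — holds.
Refactor and Docs ship together in the same week — holds.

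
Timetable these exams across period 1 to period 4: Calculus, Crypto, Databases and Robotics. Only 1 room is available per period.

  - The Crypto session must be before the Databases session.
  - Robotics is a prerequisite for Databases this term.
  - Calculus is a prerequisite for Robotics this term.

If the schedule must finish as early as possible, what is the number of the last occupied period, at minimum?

4

The precedence chain requires at least 3 distinct periods.
With at most 1 per period and 4 exams, at least 4 periods are needed.
4 works (last occupied period: period 4): for example Databases=period 4, Calculus=period 1, Robotics=period 2, Crypto=period 3.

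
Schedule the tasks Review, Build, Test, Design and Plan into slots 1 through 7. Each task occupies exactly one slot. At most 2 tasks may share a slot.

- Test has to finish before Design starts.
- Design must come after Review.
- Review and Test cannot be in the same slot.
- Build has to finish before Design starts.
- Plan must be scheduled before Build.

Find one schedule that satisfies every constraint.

Test in 2; Plan in 1; Review in 1; Build in 2; Design in 3

Checking: Build(2) before Design(3); Plan(1) before Build(2); Review(1) before Design(3); Test(2) before Design(3); Review(1) != Test(2); max 2 per slot (cap 2).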